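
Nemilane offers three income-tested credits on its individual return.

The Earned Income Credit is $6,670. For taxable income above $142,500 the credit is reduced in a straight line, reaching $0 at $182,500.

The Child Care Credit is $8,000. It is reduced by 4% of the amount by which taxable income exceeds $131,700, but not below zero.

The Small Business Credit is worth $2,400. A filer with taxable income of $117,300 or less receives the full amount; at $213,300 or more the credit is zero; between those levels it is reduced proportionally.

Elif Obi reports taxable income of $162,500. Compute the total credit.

Earned Income Credit: $162,500 is $20,000 into a $40,000 phase-out range, leaving 20,000/40,000 of the credit: $6,670 × 20,000/40,000 = $3,335.
Child Care Credit: 4% of the $30,800 excess over $131,700 is $1,232; credit = $8,000 − $1,232 = $6,768.
Small Business Credit: $162,500 is $45,200 into a $96,000 phase-out range, leaving 50,800/96,000 of the credit: $2,400 × 50,800/96,000 = $1,270.
Total: $3,335 + $6,768 + $1,270 = $11,373.

$11,373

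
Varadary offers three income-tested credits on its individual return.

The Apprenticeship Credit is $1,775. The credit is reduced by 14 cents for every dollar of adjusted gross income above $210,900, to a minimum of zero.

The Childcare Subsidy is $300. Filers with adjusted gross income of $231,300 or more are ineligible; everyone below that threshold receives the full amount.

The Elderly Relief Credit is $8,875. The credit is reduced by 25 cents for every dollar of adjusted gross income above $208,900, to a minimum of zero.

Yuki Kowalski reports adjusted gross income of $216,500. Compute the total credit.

Apprenticeship Credit: 14% of the $5,600 excess over $210,900 is $784; credit = $1,775 − $784 = $991.
Childcare Subsidy: $216,500 is below the $231,300 cutoff, so the full $300 applies.
Elderly Relief Credit: 25% of the $7,600 excess over $208,900 is $1,900; credit = $8,875 − $1,900 = $6,975.
Total: $991 + $300 + $6,975 = $8,266.

$8,266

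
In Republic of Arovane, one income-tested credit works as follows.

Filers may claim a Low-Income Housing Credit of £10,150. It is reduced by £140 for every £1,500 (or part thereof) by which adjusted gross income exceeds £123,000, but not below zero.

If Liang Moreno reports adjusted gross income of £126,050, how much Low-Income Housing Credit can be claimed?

Low-Income Housing Credit: income exceeds £123,000 by £3,050, which is 3 full-or-partial £1,500 increments; reduction = 3 × £140 = £420, leaving £9,730.

£9,730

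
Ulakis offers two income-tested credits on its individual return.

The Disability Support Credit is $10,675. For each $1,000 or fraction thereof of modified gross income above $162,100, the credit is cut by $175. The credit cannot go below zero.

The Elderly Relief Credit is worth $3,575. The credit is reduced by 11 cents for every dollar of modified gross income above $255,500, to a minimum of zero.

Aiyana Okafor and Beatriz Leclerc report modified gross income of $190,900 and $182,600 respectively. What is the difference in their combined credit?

$1,400

Aiyana ($190,900): Disability Support Credit: income exceeds $162,100 by $28,800, which is 29 full-or-partial $1,000 increments; reduction = 29 × $175 = $5,075, leaving $5,600. Elderly Relief Credit: $190,900 is at or below the $255,500 threshold, so the full $3,575 applies. total $5,600 + $3,575 = $9,175
Beatriz ($182,600): Disability Support Credit: income exceeds $162,100 by $20,500, which is 21 full-or-partial $1,000 increments; reduction = 21 × $175 = $3,675, leaving $7,000. Elderly Relief Credit: $182,600 is at or below the $255,500 threshold, so the full $3,575 applies. total $7,000 + $3,575 = $10,575
Difference: |$9,175 − $10,575| = $1,400.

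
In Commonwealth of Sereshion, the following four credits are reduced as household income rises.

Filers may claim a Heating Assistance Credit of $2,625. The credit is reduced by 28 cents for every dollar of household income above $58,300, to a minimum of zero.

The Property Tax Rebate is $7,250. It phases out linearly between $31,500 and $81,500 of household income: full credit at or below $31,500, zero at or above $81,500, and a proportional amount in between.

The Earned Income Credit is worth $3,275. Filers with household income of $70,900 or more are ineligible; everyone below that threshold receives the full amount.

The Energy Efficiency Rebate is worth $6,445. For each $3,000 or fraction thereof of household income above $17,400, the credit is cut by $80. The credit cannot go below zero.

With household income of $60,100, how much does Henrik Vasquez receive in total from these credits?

$13,744

Heating Assistance Credit: 28% of the $1,800 excess over $58,300 is $504; credit = $2,625 − $504 = $2,121.
Property Tax Rebate: $60,100 is $28,600 into a $50,000 phase-out range, leaving 21,400/50,000 of the credit: $7,250 × 21,400/50,000 = $3,103.
Earned Income Credit: $60,100 is below the $70,900 cutoff, so the full $3,275 applies.
Energy Efficiency Rebate: income exceeds $17,400 by $42,700, which is 15 full-or-partial $3,000 increments; reduction = 15 × $80 = $1,200, leaving $5,245.
Total: $2,121 + $3,103 + $3,275 + $5,245 = $13,744.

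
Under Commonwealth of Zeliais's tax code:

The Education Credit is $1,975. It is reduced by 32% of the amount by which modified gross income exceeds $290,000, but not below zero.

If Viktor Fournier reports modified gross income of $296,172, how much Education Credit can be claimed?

Education Credit: 32% of the $6,172 excess over $290,000 is $1,975.04 ≥ base, so the credit is $0.

$0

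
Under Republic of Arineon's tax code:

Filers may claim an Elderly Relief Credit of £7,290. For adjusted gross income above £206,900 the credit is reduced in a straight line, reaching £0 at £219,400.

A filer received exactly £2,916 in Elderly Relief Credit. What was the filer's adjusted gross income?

£2,916 is 2,916/7,290 of the full £7,290, so 4,374/7,290 of the £12,500 range has been used: income = £206,900 + £12,500 × 4,374/7,290 = £214,400.

£214,400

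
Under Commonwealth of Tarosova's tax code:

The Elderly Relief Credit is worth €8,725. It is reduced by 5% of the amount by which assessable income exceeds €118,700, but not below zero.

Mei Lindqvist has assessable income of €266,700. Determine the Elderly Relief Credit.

Elderly Relief Credit: 5% of the €148,000 excess over €118,700 is €7,400; credit = €8,725 − €7,400 = €1,325.

€1,325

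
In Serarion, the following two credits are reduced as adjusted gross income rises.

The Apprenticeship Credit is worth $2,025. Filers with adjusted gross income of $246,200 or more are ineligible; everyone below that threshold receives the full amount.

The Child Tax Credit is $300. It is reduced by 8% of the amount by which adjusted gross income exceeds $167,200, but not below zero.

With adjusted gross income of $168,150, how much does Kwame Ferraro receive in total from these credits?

Apprenticeship Credit: $168,150 is below the $246,200 cutoff, so the full $2,025 applies.
Child Tax Credit: 8% of the $950 excess over $167,200 is $76; credit = $300 − $76 = $224.
Total: $2,025 + $224 = $2,249.

$2,249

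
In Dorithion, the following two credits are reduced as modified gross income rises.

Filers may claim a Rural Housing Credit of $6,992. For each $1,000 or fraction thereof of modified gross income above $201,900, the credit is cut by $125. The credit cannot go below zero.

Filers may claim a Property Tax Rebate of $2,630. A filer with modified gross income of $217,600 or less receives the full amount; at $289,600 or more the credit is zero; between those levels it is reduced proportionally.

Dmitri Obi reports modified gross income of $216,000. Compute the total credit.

$7,747

Rural Housing Credit: income exceeds $201,900 by $14,100, which is 15 full-or-partial $1,000 increments; reduction = 15 × $125 = $1,875, leaving $5,117.
Property Tax Rebate: $216,000 is at or below the $217,600 threshold, so the full $2,630 applies.
Total: $5,117 + $2,630 = $7,747.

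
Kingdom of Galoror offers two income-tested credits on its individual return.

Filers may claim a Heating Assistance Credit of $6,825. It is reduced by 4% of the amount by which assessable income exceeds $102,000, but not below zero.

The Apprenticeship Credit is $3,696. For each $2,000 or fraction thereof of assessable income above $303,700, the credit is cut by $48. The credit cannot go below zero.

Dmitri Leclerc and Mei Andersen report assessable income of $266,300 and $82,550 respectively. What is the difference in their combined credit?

$6,572

Dmitri ($266,300): Heating Assistance Credit: 4% of the $164,300 excess over $102,000 is $6,572; credit = $6,825 − $6,572 = $253. Apprenticeship Credit: $266,300 is at or below the $303,700 threshold, so the full $3,696 applies. total $253 + $3,696 = $3,949
Mei ($82,550): Heating Assistance Credit: $82,550 is at or below the $102,000 threshold, so the full $6,825 applies. Apprenticeship Credit: $82,550 is at or below the $303,700 threshold, so the full $3,696 applies. total $6,825 + $3,696 = $10,521
Difference: |$3,949 − $10,521| = $6,572.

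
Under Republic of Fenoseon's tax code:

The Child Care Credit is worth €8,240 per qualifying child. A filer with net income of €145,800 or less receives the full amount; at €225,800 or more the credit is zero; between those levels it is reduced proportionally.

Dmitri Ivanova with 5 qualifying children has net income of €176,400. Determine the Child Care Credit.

Child Care Credit: base = 5 × €8,240 = €41,200. €176,400 is €30,600 into a €80,000 phase-out range, leaving 49,400/80,000 of the credit: €41,200 × 49,400/80,000 = €25,441.

€25,441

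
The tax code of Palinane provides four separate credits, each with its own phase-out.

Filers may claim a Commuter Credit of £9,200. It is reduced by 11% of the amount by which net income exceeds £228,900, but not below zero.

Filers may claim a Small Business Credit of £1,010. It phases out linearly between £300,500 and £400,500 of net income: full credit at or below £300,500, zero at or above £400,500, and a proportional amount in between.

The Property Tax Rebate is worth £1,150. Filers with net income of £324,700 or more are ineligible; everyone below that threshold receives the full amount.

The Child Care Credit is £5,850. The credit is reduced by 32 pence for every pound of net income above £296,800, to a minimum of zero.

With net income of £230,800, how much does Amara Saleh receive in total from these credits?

Commuter Credit: 11% of the £1,900 excess over £228,900 is £209; credit = £9,200 − £209 = £8,991.
Small Business Credit: £230,800 is at or below the £300,500 threshold, so the full £1,010 applies.
Property Tax Rebate: £230,800 is below the £324,700 cutoff, so the full £1,150 applies.
Child Care Credit: £230,800 is at or below the £296,800 threshold, so the full £5,850 applies.
Total: £8,991 + £1,010 + £1,150 + £5,850 = £17,001.

£17,001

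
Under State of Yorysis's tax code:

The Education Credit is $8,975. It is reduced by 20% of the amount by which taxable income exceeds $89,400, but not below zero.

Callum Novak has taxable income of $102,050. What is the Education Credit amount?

Education Credit: 20% of the $12,650 excess over $89,400 is $2,530; credit = $8,975 − $2,530 = $6,445.

$6,445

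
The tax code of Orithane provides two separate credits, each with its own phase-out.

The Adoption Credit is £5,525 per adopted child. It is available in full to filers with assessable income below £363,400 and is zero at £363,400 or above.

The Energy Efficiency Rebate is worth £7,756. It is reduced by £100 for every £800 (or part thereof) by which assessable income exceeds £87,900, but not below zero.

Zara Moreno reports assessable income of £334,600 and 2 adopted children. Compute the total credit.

£11,050

Adoption Credit: base = 2 × £5,525 = £11,050. £334,600 is below the £363,400 cutoff, so the full £11,050 applies.
Energy Efficiency Rebate: income exceeds £87,900 by £246,700 → 309 increments × £100 = £30,900 ≥ base, so the credit is £0.
Total: £11,050 + £0 = £11,050.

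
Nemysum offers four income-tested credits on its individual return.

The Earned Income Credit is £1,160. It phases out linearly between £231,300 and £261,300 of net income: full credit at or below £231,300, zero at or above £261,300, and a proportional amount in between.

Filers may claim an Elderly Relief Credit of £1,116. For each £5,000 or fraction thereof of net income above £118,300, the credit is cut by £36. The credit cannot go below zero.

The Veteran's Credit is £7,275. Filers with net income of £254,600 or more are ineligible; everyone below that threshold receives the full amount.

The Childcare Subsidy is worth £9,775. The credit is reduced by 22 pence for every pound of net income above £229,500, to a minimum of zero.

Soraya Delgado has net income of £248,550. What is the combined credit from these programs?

Earned Income Credit: £248,550 is £17,250 into a £30,000 phase-out range, leaving 12,750/30,000 of the credit: £1,160 × 12,750/30,000 = £493.
Elderly Relief Credit: income exceeds £118,300 by £130,250, which is 27 full-or-partial £5,000 increments; reduction = 27 × £36 = £972, leaving £144.
Veteran's Credit: £248,550 is below the £254,600 cutoff, so the full £7,275 applies.
Childcare Subsidy: 22% of the £19,050 excess over £229,500 is £4,191; credit = £9,775 − £4,191 = £5,584.
Total: £493 + £144 + £7,275 + £5,584 = £13,496.

£13,496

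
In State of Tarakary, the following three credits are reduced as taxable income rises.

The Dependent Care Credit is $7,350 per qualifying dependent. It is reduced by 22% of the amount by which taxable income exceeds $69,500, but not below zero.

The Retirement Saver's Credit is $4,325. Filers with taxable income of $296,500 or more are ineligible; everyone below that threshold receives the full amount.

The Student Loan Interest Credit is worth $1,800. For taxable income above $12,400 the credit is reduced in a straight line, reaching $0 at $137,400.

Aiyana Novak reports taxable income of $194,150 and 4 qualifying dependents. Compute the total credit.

Dependent Care Credit: base = 4 × $7,350 = $29,400. 22% of the $124,650 excess over $69,500 is $27,423; credit = $29,400 − $27,423 = $1,977.
Retirement Saver's Credit: $194,150 is below the $296,500 cutoff, so the full $4,325 applies.
Student Loan Interest Credit: $194,150 is at or above $137,400, so the credit is $0.
Total: $1,977 + $4,325 + $0 = $6,302.

$6,302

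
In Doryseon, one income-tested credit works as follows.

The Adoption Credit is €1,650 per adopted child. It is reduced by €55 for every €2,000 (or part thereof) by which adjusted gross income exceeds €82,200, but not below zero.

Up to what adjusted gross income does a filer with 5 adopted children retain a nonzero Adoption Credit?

€380,200

Full credit = 5 × €1,650 = €8,250.
After 149 increments the reduction is 149 × €55 = €8,195, leaving €55; one more increment wipes it out. Increment 149 ends at excess 149 × €2,000 = €298,000, so the highest qualifying income is €82,200 + €298,000 = €380,200.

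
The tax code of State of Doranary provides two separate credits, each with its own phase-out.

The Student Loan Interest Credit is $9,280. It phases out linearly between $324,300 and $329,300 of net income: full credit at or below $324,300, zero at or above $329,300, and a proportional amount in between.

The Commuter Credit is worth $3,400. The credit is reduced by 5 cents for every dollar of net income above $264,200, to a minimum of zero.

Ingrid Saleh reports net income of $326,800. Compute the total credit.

Student Loan Interest Credit: $326,800 is $2,500 into a $5,000 phase-out range, leaving 2,500/5,000 of the credit: $9,280 × 2,500/5,000 = $4,640.
Commuter Credit: 5% of the $62,600 excess over $264,200 is $3,130; credit = $3,400 − $3,130 = $270.
Total: $4,640 + $270 = $4,910.

$4,910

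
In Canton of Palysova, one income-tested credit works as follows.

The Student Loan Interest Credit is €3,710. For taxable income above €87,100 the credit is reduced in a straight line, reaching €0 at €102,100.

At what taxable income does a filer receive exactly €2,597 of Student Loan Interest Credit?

€2,597 is 2,597/3,710 of the full €3,710, so 1,113/3,710 of the €15,000 range has been used: income = €87,100 + €15,000 × 1,113/3,710 = €91,600.

€91,600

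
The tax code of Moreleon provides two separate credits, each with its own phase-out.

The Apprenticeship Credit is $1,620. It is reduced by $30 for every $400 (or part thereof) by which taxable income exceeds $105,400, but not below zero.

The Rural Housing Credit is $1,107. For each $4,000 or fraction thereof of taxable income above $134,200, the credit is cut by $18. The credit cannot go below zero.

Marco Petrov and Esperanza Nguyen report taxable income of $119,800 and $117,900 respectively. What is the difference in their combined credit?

$120

Marco ($119,800): Apprenticeship Credit: income exceeds $105,400 by $14,400, which is 36 full-or-partial $400 increments; reduction = 36 × $30 = $1,080, leaving $540. Rural Housing Credit: $119,800 is at or below the $134,200 threshold, so the full $1,107 applies. total $540 + $1,107 = $1,647
Esperanza ($117,900): Apprenticeship Credit: income exceeds $105,400 by $12,500, which is 32 full-or-partial $400 increments; reduction = 32 × $30 = $960, leaving $660. Rural Housing Credit: $117,900 is at or below the $134,200 threshold, so the full $1,107 applies. total $660 + $1,107 = $1,767
Difference: |$1,647 − $1,767| = $120.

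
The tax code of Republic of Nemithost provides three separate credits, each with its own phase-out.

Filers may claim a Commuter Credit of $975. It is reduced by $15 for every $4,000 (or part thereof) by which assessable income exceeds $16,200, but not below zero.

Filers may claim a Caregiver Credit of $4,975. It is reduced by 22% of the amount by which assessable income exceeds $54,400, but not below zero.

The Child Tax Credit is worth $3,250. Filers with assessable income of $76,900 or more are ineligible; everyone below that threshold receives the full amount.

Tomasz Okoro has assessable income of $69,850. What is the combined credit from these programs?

$5,591

Commuter Credit: income exceeds $16,200 by $53,650, which is 14 full-or-partial $4,000 increments; reduction = 14 × $15 = $210, leaving $765.
Caregiver Credit: 22% of the $15,450 excess over $54,400 is $3,399; credit = $4,975 − $3,399 = $1,576.
Child Tax Credit: $69,850 is below the $76,900 cutoff, so the full $3,250 applies.
Total: $765 + $1,576 + $3,250 = $5,591.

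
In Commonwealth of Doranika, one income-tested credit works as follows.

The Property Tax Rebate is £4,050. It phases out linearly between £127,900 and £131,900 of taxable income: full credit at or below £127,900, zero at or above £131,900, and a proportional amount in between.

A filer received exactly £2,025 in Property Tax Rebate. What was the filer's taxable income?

£129,900

£2,025 is 2,025/4,050 of the full £4,050, so 2,025/4,050 of the £4,000 range has been used: income = £127,900 + £4,000 × 2,025/4,050 = £129,900.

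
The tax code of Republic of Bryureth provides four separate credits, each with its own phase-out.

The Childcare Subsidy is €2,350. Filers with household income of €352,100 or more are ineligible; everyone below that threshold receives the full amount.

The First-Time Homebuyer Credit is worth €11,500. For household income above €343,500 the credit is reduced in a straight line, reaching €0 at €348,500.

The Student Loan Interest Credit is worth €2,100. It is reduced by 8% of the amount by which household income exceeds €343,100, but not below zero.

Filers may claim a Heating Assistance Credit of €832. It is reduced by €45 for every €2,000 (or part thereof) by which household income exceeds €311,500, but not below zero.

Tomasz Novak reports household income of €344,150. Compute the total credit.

€14,438

Childcare Subsidy: €344,150 is below the €352,100 cutoff, so the full €2,350 applies.
First-Time Homebuyer Credit: €344,150 is €650 into a €5,000 phase-out range, leaving 4,350/5,000 of the credit: €11,500 × 4,350/5,000 = €10,005.
Student Loan Interest Credit: 8% of the €1,050 excess over €343,100 is €84; credit = €2,100 − €84 = €2,016.
Heating Assistance Credit: income exceeds €311,500 by €32,650, which is 17 full-or-partial €2,000 increments; reduction = 17 × €45 = €765, leaving €67.
Total: €2,350 + €10,005 + €2,016 + €67 = €14,438.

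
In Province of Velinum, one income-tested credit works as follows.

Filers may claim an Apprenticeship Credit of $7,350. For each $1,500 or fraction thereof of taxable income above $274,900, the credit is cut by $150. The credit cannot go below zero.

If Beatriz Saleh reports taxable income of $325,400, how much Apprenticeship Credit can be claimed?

Apprenticeship Credit: income exceeds $274,900 by $50,500, which is 34 full-or-partial $1,500 increments; reduction = 34 × $150 = $5,100, leaving $2,250.

$2,250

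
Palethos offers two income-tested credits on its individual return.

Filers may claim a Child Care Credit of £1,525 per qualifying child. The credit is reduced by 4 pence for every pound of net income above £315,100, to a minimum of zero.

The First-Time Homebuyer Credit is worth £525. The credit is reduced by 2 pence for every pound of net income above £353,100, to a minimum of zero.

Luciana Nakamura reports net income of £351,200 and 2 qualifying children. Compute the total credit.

Child Care Credit: base = 2 × £1,525 = £3,050. 4% of the £36,100 excess over £315,100 is £1,444; credit = £3,050 − £1,444 = £1,606.
First-Time Homebuyer Credit: £351,200 is at or below the £353,100 threshold, so the full £525 applies.
Total: £1,606 + £525 = £2,131.

£2,131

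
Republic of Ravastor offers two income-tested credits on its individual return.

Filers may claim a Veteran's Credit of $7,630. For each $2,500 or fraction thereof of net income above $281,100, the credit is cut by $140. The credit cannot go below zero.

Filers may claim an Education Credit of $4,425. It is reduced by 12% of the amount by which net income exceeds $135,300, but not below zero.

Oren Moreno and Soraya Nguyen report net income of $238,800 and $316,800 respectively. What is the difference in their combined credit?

Oren ($238,800): Veteran's Credit: $238,800 is at or below the $281,100 threshold, so the full $7,630 applies. Education Credit: 12% of the $103,500 excess over $135,300 is $12,420 ≥ base, so the credit is $0. total $7,630 + $0 = $7,630
Soraya ($316,800): Veteran's Credit: income exceeds $281,100 by $35,700, which is 15 full-or-partial $2,500 increments; reduction = 15 × $140 = $2,100, leaving $5,530. Education Credit: 12% of the $181,500 excess over $135,300 is $21,780 ≥ base, so the credit is $0. total $5,530 + $0 = $5,530
Difference: |$7,630 − $5,530| = $2,100.

$2,100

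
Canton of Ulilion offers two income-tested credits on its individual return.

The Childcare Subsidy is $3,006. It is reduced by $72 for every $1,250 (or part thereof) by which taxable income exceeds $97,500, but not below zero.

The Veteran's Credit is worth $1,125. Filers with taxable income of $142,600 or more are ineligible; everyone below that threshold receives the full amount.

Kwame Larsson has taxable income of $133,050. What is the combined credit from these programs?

$2,043

Childcare Subsidy: income exceeds $97,500 by $35,550, which is 29 full-or-partial $1,250 increments; reduction = 29 × $72 = $2,088, leaving $918.
Veteran's Credit: $133,050 is below the $142,600 cutoff, so the full $1,125 applies.
Total: $918 + $1,125 = $2,043.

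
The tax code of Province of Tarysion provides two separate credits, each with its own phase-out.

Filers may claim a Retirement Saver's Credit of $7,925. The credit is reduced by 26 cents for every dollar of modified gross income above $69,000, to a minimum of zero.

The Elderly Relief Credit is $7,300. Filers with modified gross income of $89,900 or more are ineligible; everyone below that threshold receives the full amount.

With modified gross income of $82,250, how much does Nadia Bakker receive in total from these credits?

Retirement Saver's Credit: 26% of the $13,250 excess over $69,000 is $3,445; credit = $7,925 − $3,445 = $4,480.
Elderly Relief Credit: $82,250 is below the $89,900 cutoff, so the full $7,300 applies.
Total: $4,480 + $7,300 = $11,780.

$11,780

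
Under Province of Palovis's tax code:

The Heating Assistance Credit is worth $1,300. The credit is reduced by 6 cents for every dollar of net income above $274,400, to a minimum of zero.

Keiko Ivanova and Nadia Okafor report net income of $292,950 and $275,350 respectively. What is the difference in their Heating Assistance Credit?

Keiko ($292,950): Heating Assistance Credit: 6% of the $18,550 excess over $274,400 is $1,113; credit = $1,300 − $1,113 = $187.
Nadia ($275,350): Heating Assistance Credit: 6% of the $950 excess over $274,400 is $57; credit = $1,300 − $57 = $1,243.
Difference: |$187 − $1,243| = $1,056.

$1,056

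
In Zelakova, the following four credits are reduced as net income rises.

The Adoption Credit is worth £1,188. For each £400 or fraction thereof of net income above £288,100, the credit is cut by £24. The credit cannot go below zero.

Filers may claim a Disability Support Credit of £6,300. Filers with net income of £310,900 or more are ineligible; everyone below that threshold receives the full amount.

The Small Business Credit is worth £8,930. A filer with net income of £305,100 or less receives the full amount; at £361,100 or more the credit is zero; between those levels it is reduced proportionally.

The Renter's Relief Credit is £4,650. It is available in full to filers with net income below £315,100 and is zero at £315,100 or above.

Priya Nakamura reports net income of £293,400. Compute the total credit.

Adoption Credit: income exceeds £288,100 by £5,300, which is 14 full-or-partial £400 increments; reduction = 14 × £24 = £336, leaving £852.
Disability Support Credit: £293,400 is below the £310,900 cutoff, so the full £6,300 applies.
Small Business Credit: £293,400 is at or below the £305,100 threshold, so the full £8,930 applies.
Renter's Relief Credit: £293,400 is below the £315,100 cutoff, so the full £4,650 applies.
Total: £852 + £6,300 + £8,930 + £4,650 = £20,732.

£20,732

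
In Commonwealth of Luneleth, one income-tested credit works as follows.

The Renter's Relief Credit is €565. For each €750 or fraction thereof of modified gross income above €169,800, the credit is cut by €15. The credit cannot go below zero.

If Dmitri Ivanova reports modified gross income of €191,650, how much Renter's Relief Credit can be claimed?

Renter's Relief Credit: income exceeds €169,800 by €21,850, which is 30 full-or-partial €750 increments; reduction = 30 × €15 = €450, leaving €115.

€115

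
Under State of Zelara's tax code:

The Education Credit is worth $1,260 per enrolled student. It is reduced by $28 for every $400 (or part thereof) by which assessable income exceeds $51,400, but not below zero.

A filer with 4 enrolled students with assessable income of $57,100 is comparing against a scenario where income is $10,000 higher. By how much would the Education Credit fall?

At $57,100 — base = 4 × $1,260 = $5,040. income exceeds $51,400 by $5,700, which is 15 full-or-partial $400 increments; reduction = 15 × $28 = $420, leaving $4,620.
At $67,100 — base = 4 × $1,260 = $5,040. income exceeds $51,400 by $15,700, which is 40 full-or-partial $400 increments; reduction = 40 × $28 = $1,120, leaving $3,920.
Lost: $4,620 − $3,920 = $700.

$700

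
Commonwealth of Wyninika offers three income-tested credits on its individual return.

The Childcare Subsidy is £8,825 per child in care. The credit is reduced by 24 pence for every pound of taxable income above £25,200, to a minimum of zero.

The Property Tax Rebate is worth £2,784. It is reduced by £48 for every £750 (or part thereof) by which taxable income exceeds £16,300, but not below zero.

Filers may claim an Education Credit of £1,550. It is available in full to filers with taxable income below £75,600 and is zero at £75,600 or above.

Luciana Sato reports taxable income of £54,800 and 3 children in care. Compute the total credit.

£21,209

Childcare Subsidy: base = 3 × £8,825 = £26,475. 24% of the £29,600 excess over £25,200 is £7,104; credit = £26,475 − £7,104 = £19,371.
Property Tax Rebate: income exceeds £16,300 by £38,500, which is 52 full-or-partial £750 increments; reduction = 52 × £48 = £2,496, leaving £288.
Education Credit: £54,800 is below the £75,600 cutoff, so the full £1,550 applies.
Total: £19,371 + £288 + £1,550 = £21,209.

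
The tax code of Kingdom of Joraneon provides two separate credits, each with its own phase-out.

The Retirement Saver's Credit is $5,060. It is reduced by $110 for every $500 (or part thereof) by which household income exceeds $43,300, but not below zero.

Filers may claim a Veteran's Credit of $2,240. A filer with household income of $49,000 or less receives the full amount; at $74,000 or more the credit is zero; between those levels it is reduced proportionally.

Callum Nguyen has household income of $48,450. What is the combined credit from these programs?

Retirement Saver's Credit: income exceeds $43,300 by $5,150, which is 11 full-or-partial $500 increments; reduction = 11 × $110 = $1,210, leaving $3,850.
Veteran's Credit: $48,450 is at or below the $49,000 threshold, so the full $2,240 applies.
Total: $3,850 + $2,240 = $6,090.

$6,090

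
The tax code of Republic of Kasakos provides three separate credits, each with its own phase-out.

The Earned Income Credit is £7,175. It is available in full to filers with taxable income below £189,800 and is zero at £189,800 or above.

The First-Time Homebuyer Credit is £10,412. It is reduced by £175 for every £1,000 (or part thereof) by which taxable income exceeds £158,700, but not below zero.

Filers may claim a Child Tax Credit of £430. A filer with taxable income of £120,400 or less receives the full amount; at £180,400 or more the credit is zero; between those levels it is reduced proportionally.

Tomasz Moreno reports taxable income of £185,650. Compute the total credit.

£12,862

Earned Income Credit: £185,650 is below the £189,800 cutoff, so the full £7,175 applies.
First-Time Homebuyer Credit: income exceeds £158,700 by £26,950, which is 27 full-or-partial £1,000 increments; reduction = 27 × £175 = £4,725, leaving £5,687.
Child Tax Credit: £185,650 is at or above £180,400, so the credit is £0.
Total: £7,175 + £5,687 + £0 = £12,862.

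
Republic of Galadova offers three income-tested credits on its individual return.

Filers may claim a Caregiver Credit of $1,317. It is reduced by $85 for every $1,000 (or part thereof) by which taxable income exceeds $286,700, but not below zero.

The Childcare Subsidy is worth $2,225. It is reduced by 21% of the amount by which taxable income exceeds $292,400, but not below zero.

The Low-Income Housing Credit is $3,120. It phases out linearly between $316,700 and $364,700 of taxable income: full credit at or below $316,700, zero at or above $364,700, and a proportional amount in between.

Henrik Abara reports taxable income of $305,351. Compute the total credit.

Caregiver Credit: income exceeds $286,700 by $18,651 → 19 increments × $85 = $1,615 ≥ base, so the credit is $0.
Childcare Subsidy: 21% of the $12,951 excess over $292,400 is $2,719.71 ≥ base, so the credit is $0.
Low-Income Housing Credit: $305,351 is at or below the $316,700 threshold, so the full $3,120 applies.
Total: $0 + $0 + $3,120 = $3,120.

$3,120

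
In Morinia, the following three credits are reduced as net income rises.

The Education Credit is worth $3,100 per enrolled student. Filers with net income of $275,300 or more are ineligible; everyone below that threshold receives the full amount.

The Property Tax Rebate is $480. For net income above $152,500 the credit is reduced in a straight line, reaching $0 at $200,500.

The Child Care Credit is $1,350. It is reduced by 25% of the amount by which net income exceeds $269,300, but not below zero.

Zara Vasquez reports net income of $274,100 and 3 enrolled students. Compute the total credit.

Education Credit: base = 3 × $3,100 = $9,300. $274,100 is below the $275,300 cutoff, so the full $9,300 applies.
Property Tax Rebate: $274,100 is at or above $200,500, so the credit is $0.
Child Care Credit: 25% of the $4,800 excess over $269,300 is $1,200; credit = $1,350 − $1,200 = $150.
Total: $9,300 + $0 + $150 = $9,450.

$9,450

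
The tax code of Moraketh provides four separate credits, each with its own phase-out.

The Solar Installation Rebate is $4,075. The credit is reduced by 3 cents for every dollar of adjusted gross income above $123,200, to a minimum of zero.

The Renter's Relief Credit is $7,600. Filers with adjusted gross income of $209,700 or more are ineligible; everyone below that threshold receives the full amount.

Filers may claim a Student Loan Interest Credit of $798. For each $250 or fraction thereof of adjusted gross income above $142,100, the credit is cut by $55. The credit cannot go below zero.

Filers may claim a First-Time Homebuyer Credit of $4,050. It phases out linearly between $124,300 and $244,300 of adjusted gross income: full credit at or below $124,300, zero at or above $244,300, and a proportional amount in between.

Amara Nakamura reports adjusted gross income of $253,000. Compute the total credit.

$181

Solar Installation Rebate: 3% of the $129,800 excess over $123,200 is $3,894; credit = $4,075 − $3,894 = $181.
Renter's Relief Credit: $253,000 meets or exceeds the $209,700 cutoff, so the credit is $0.
Student Loan Interest Credit: income exceeds $142,100 by $110,900 → 444 increments × $55 = $24,420 ≥ base, so the credit is $0.
First-Time Homebuyer Credit: $253,000 is at or above $244,300, so the credit is $0.
Total: $181 + $0 + $0 + $0 = $181.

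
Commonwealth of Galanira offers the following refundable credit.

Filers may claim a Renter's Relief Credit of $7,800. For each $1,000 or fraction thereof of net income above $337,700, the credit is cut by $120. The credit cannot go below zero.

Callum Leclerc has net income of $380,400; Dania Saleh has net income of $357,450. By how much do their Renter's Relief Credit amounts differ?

$2,760

Callum ($380,400): Renter's Relief Credit: income exceeds $337,700 by $42,700, which is 43 full-or-partial $1,000 increments; reduction = 43 × $120 = $5,160, leaving $2,640.
Dania ($357,450): Renter's Relief Credit: income exceeds $337,700 by $19,750, which is 20 full-or-partial $1,000 increments; reduction = 20 × $120 = $2,400, leaving $5,400.
Difference: |$2,640 − $5,400| = $2,760.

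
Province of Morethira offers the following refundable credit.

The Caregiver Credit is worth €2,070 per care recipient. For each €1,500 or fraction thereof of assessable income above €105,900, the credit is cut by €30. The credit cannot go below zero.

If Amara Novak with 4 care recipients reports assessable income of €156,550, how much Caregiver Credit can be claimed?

Caregiver Credit: base = 4 × €2,070 = €8,280. income exceeds €105,900 by €50,650, which is 34 full-or-partial €1,500 increments; reduction = 34 × €30 = €1,020, leaving €7,260.

€7,260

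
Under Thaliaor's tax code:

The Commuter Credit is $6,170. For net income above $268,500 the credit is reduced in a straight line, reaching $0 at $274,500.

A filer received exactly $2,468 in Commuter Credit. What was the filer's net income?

$2,468 is 2,468/6,170 of the full $6,170, so 3,702/6,170 of the $6,000 range has been used: income = $268,500 + $6,000 × 3,702/6,170 = $272,100.

$272,100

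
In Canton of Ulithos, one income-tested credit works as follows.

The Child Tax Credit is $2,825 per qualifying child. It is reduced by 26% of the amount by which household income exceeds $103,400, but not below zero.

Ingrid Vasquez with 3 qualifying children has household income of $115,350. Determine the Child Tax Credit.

$5,368

Child Tax Credit: base = 3 × $2,825 = $8,475. 26% of the $11,950 excess over $103,400 is $3,107; credit = $8,475 − $3,107 = $5,368.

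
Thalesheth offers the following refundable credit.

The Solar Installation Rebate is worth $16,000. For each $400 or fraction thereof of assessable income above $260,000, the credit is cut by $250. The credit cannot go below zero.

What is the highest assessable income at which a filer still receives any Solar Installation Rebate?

After 63 increments the reduction is 63 × $250 = $15,750, leaving $250; one more increment wipes it out. Increment 63 ends at excess 63 × $400 = $25,200, so the highest qualifying income is $260,000 + $25,200 = $285,200.

$285,200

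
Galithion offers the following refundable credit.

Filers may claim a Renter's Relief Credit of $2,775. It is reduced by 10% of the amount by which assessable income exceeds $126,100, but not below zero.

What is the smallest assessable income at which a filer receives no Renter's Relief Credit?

$153,850

The credit falls by 10% of each dollar above $126,100, so it reaches zero when the excess is $2,775 / 10% = $27,750: income = $126,100 + $27,750 = $153,850.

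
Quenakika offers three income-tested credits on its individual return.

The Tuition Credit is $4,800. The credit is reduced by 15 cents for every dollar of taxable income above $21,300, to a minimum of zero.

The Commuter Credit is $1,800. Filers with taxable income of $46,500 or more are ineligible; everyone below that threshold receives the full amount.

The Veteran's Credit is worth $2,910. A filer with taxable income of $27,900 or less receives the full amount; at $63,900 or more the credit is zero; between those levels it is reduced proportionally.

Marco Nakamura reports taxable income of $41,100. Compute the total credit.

$5,473

Tuition Credit: 15% of the $19,800 excess over $21,300 is $2,970; credit = $4,800 − $2,970 = $1,830.
Commuter Credit: $41,100 is below the $46,500 cutoff, so the full $1,800 applies.
Veteran's Credit: $41,100 is $13,200 into a $36,000 phase-out range, leaving 22,800/36,000 of the credit: $2,910 × 22,800/36,000 = $1,843.
Total: $1,830 + $1,800 + $1,843 = $5,473.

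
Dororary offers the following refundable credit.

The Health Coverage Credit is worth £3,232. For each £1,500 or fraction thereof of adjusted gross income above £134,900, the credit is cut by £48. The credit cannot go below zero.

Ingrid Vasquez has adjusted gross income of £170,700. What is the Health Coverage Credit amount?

£2,080

Health Coverage Credit: income exceeds £134,900 by £35,800, which is 24 full-or-partial £1,500 increments; reduction = 24 × £48 = £1,152, leaving £2,080.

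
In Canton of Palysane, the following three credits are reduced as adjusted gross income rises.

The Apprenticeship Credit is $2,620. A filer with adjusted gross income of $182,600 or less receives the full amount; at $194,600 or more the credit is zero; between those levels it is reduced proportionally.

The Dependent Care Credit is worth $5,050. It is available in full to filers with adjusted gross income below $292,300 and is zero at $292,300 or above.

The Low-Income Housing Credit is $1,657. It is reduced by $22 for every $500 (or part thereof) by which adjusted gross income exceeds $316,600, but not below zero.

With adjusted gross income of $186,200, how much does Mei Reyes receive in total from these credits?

Apprenticeship Credit: $186,200 is $3,600 into a $12,000 phase-out range, leaving 8,400/12,000 of the credit: $2,620 × 8,400/12,000 = $1,834.
Dependent Care Credit: $186,200 is below the $292,300 cutoff, so the full $5,050 applies.
Low-Income Housing Credit: $186,200 is at or below the $316,600 threshold, so the full $1,657 applies.
Total: $1,834 + $5,050 + $1,657 = $8,541.

$8,541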